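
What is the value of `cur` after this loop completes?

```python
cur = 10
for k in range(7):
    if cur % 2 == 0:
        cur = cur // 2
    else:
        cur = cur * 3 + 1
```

Collatz-style transformation from 10
`cur` takes the values: 10 → 5 → 16 → 8 → 4 → 2 → 1 → 4

Answer: 4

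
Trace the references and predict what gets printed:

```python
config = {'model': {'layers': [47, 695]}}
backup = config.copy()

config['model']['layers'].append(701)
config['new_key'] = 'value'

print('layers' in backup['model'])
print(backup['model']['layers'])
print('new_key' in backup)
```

Key concept: shallow copy gotcha with nested dict.
Step by step:
`config = {'model': {'layers': [47, 695]}}` → config = {'model': {'layers': [47, 695]}}
`backup = config.copy()` → backup = {'model': {'layers': [47, 695]}}
`config['model']['layers'].append(701)` → config = {'model': {'layers': [47, 695, 701]}}; backup = {'model': {'layers': [47, 695, 701]}}
`config['new_key'] = 'value'` → config = {'model': {'layers': [47, 695, 701]}, 'new_key': 'value'}
`print('layers' in backup['model'])` → prints True
`print(backup['model']['layers'])` → prints [47, 695, 701]
`print('new_key' in backup)` → prints False

Answer:
True
[47, 695, 701]
False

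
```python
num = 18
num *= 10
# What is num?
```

Trace:
`num = 18` → num = 18
`num *= 10` → num = 180
So num = 180

Answer: 180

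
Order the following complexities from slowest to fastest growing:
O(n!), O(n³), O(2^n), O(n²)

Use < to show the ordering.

Ordered by growth rate: O(n²) < O(n³) < O(2^n) < O(n!)

Answer: O(n²) < O(n³) < O(2^n) < O(n!)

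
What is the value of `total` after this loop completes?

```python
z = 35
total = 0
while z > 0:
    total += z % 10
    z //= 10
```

Sum digits of 35
`total` takes the values: 0 → 5 → 8

Answer: 8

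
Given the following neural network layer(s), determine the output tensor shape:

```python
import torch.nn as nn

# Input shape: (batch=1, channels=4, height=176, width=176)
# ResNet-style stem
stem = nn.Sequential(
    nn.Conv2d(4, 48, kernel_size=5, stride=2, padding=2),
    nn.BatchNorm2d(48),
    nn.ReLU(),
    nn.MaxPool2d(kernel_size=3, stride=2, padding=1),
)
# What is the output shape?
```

Input: (1, 4, 176, 176) -> after Conv2d 5x5 stride=2: (1, 48, 88, 88) -> Output: (1, 48, 44, 44)

Answer: (1, 48, 44, 44)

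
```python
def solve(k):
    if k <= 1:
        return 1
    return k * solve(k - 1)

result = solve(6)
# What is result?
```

solve(6) = 6 * 5 * 4 * 3 * 2 * 1 = 720

Answer: 720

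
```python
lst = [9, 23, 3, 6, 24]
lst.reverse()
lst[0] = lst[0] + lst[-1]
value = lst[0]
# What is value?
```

Trace:
`lst = [9, 23, 3, 6, 24]` → lst = [9, 23, 3, 6, 24]
`lst.reverse()` → lst = [24, 6, 3, 23, 9]
`lst[0] = lst[0] + lst[-1]` → lst = [33, 6, 3, 23, 9]
`value = lst[0]` → value = 33
So value = 33

Answer: 33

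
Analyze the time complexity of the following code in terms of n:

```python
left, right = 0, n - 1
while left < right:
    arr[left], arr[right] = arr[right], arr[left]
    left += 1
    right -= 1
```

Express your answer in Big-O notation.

This is In-place array reversal. Time complexity: O(n).

Answer: O(n)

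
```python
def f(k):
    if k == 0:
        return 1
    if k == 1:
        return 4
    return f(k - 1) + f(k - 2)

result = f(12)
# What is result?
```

Build up from base cases: f(0)=1, f(1)=4, f(2)=5, f(3)=9, f(4)=14, f(5)=23, f(6)=37, ..., f(12)=665

Answer: 665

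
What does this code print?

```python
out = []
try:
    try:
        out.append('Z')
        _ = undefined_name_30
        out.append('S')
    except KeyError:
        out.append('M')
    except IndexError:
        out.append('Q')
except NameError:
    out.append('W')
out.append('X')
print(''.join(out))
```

Execution trace: 'Z' (try body) → 'W' (outer except NameError) → 'X' (after the try/except). Output: ZWX

Answer: ZWX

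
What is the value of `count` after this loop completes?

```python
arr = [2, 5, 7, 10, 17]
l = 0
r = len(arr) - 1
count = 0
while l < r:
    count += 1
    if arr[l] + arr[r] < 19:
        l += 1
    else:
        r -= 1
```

Steps to find pair summing to 19
`count` takes the values: 0 → 1 → 2 → 3 → 4

Answer: 4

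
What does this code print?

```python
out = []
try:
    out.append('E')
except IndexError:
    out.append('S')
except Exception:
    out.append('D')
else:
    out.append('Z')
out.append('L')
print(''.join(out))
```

Execution trace: 'E' (try body, no exception) → 'Z' (else) → 'L' (after the try/except). Output: EZL

Answer: EZL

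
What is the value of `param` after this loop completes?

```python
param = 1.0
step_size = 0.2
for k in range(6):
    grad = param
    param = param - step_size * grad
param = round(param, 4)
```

Gradient descent: w = 1.0 * (1 - 0.2)^6
`param` takes the values: 1.0 → 0.8 → 0.64 → 0.512 → 0.4096 → 0.32768 → 0.262144 → 0.2621

Answer: 0.2621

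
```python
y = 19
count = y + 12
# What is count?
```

Trace:
`y = 19` → y = 19
`count = y + 12` → count = 31
So count = 31

Answer: 31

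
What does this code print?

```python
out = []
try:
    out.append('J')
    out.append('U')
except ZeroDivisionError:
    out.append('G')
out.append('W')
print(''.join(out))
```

Execution trace: 'J' (try body) → 'U' (try body, no exception) → 'W' (after the try/except). Output: JUW

Answer: JUW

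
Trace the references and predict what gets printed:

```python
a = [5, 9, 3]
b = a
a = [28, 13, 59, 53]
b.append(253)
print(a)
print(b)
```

Key concept: rebinding vs mutation: a is rebound to a new list, b still points at the original.
Step by step:
`a = [5, 9, 3]` → a = [5, 9, 3]
`b = a` → b = [5, 9, 3] (same object as a)
`a = [28, 13, 59, 53]` → a = [28, 13, 59, 53]
`b.append(253)` → b = [5, 9, 3, 253]
`print(a)` → prints [28, 13, 59, 53]
`print(b)` → prints [5, 9, 3, 253]

Answer:
[28, 13, 59, 53]
[5, 9, 3, 253]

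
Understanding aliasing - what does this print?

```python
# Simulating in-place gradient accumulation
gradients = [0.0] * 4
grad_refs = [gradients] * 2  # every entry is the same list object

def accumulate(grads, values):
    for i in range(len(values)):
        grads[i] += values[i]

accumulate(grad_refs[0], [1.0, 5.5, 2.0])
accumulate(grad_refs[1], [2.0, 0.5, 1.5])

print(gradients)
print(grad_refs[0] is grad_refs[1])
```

Key concept: gradient accumulation aliasing.
Step by step:
`gradients = [0.0] * 4` → gradients = [0.0, 0.0, 0.0, 0.0]
`grad_refs = [gradients] * 2` → grad_refs = [[0.0, 0.0, 0.0, 0.0], [0.0, 0.0, 0.0, 0.0]]
`accumulate(grad_refs[0], [1.0, 5.5, 2.0])` → gradients = [1.0, 5.5, 2.0, 0.0]; grad_refs = [[1.0, 5.5, 2.0, 0.0], [1.0, 5.5, 2.0, 0.0]]
`accumulate(grad_refs[1], [2.0, 0.5, 1.5])` → gradients = [3.0, 6.0, 3.5, 0.0]; grad_refs = [[3.0, 6.0, 3.5, 0.0], [3.0, 6.0, 3.5, 0.0]]
`print(gradients)` → prints [3.0, 6.0, 3.5, 0.0]
`print(grad_refs[0] is grad_refs[1])` → prints True

Answer:
[3.0, 6.0, 3.5, 0.0]
True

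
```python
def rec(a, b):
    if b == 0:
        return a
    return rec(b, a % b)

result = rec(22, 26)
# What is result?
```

rec(22, 26) -> rec(26, 22) -> rec(22, 4) -> rec(4, 2) -> rec(2, 0) -> 2

Answer: 2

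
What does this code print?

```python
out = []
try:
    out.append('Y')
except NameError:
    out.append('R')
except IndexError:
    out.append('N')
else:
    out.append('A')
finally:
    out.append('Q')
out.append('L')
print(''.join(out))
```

Execution trace: 'Y' (try body, no exception) → 'A' (else) → 'Q' (finally) → 'L' (after the try/except). Output: YAQL

Answer: YAQL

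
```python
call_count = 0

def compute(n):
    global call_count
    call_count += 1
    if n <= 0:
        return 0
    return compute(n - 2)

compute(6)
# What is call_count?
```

Linear recursion stepping by 2: 4 calls from n=6 down to ≤0.

Answer: 4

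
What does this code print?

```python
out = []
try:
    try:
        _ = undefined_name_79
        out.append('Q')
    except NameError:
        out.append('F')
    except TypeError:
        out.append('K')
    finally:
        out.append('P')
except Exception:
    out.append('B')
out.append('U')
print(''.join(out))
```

Execution trace: 'F' (inner except NameError) → 'P' (inner finally) → 'U' (after the try/except). Output: FPU

Answer: FPU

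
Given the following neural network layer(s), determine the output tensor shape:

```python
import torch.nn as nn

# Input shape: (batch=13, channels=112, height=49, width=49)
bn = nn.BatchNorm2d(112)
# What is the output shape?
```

Input: (13, 112, 49, 49) -> Output: (13, 112, 49, 49)

Answer: (13, 112, 49, 49)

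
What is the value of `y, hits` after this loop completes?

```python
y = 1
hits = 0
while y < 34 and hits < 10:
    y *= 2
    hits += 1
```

Double until >= 34 or 10 iterations
`y, hits` takes the values: (1, 0) → (2, 0) → (2, 1) → (4, 1) → (4, 2) → (8, 2) → (8, 3) → (16, 3) → (16, 4) → (32, 4) → (32, 5) → (64, 5) → (64, 6)

Answer: 64, 6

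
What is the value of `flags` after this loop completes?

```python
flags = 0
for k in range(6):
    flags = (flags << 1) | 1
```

Build 6 consecutive 1-bits: 0b111111
`flags` takes the values: 0 → 1 → 3 → 7 → 15 → 31 → 63

Answer: 63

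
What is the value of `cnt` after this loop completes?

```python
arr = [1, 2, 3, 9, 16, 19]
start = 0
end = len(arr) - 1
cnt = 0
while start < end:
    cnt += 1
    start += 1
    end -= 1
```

Iterations until pointers meet (list length 6)
`cnt` takes the values: 0 → 1 → 2 → 3

Answer: 3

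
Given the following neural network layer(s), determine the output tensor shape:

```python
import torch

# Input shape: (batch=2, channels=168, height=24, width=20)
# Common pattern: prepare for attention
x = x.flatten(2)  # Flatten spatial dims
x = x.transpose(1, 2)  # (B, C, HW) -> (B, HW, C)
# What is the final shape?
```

Input: (2, 168, 24, 20) -> after flatten(2): (2, 168, 480) -> Output: (2, 480, 168)

Answer: (2, 480, 168)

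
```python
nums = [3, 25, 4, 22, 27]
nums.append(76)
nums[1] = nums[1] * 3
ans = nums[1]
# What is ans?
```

Trace:
`nums = [3, 25, 4, 22, 27]` → nums = [3, 25, 4, 22, 27]
`nums.append(76)` → nums = [3, 25, 4, 22, 27, 76]
`nums[1] = nums[1] * 3` → nums = [3, 75, 4, 22, 27, 76]
`ans = nums[1]` → ans = 75
So ans = 75

Answer: 75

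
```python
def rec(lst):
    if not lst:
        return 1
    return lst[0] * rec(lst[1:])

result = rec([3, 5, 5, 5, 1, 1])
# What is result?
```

Product over [3, 5, 5, 5, 1, 1] = 3 * 5 * 5 * 5 * 1 * 1 = 375

Answer: 375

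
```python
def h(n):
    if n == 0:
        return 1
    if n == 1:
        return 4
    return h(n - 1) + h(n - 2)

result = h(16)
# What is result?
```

Build up from base cases: h(0)=1, h(1)=4, h(2)=5, h(3)=9, h(4)=14, h(5)=23, h(6)=37, ..., h(16)=4558

Answer: 4558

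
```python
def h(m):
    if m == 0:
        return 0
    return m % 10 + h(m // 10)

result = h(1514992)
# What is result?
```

Sum of digits of 1514992: 2 + 9 + 9 + 4 + 1 + 5 + 1 = 31

Answer: 31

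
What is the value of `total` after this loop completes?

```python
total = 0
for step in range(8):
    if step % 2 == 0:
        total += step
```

Sum of even numbers 0 to 7
`total` takes the values: 0 → 2 → 6 → 12

Answer: 12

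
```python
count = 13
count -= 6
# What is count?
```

Trace:
`count = 13` → count = 13
`count -= 6` → count = 7
So count = 7

Answer: 7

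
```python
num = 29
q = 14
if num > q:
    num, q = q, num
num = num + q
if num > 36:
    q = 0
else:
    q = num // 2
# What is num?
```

Trace:
`num = 29` → num = 29
`q = 14` → q = 14
`if num > q: ...` → num > q is True → num = 14; q = 29
`num = num + q` → num = 43
`if num > 36: ...` → num > 36 is True → q = 0
So num = 43

Answer: 43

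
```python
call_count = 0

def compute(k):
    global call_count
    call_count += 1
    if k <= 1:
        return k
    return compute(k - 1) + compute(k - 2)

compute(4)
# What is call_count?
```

Calls(k) = 1 + Calls(k-1) + Calls(k-2); Calls(0)=Calls(1)=1. For k=4 this gives 9.

Answer: 9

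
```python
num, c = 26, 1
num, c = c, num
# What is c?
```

Trace:
`num, c = 26, 1` → num = 26; c = 1
`num, c = c, num` → num = 1; c = 26
So c = 26

Answer: 26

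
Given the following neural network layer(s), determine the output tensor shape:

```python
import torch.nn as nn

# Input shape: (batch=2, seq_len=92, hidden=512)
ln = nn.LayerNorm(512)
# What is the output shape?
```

Input: (2, 92, 512) -> Output: (2, 92, 512)

Answer: (2, 92, 512)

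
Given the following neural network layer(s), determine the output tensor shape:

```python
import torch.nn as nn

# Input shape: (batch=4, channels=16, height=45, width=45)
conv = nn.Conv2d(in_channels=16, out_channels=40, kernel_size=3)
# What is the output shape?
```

Input: (4, 16, 45, 45) -> Output: (4, 40, 43, 43)

Answer: (4, 40, 43, 43)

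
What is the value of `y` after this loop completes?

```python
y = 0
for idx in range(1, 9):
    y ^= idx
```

XOR of 1 to 8
`y` takes the values: 0 → 1 → 3 → 0 → 4 → 1 → 7 → 0 → 8

Answer: 8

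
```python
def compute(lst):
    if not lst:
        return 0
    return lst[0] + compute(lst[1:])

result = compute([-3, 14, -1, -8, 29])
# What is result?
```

(-3) + 14 + (-1) + (-8) + 29 + 0 = 31

Answer: 31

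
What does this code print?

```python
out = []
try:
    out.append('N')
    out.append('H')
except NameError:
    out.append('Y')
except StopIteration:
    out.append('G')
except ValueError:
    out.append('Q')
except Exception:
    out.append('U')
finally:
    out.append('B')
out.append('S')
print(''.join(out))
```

Execution trace: 'N' (try body) → 'H' (try body, no exception) → 'B' (finally) → 'S' (after the try/except). Output: NHBS

Answer: NHBS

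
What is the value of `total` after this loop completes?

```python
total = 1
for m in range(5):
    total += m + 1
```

Start at 1, add 1 to 5 = 16
`total` takes the values: 1 → 2 → 4 → 7 → 11 → 16

Answer: 16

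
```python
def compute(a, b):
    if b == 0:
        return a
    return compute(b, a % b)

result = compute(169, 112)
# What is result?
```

compute(169, 112) -> compute(112, 57) -> compute(57, 55) -> compute(55, 2) -> compute(2, 1) -> compute(1, 0) -> 1

Answer: 1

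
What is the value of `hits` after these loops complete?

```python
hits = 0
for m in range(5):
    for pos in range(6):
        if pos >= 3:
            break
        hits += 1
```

Inner breaks at 3, outer runs 5 times
`hits` takes the values: 0 → 1 → 2 → 3 → 4 → 5 → 6 → 7 → 8 → 9 → 10 → 11 → 12 → 13 → 14 → 15

Answer: 15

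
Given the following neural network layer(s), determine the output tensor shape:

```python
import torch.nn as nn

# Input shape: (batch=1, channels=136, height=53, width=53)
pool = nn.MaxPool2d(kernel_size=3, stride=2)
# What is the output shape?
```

Input: (1, 136, 53, 53) -> Output: (1, 136, 26, 26)

Answer: (1, 136, 26, 26)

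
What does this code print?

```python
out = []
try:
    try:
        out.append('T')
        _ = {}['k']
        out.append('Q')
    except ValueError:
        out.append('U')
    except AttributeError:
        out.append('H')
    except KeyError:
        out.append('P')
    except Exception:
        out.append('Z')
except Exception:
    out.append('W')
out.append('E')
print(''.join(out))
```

Execution trace: 'T' (inner try body) → 'P' (inner except KeyError) → 'E' (after the try/except). Output: TPE

Answer: TPE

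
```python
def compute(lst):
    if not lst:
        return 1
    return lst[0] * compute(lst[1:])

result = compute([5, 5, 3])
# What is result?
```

Product over [5, 5, 3] = 5 * 5 * 3 = 75

Answer: 75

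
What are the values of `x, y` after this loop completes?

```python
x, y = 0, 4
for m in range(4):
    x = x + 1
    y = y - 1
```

x goes 0→4, y goes 4→0
`x, y` takes the values: (0, 4) → (1, 4) → (1, 3) → (2, 3) → (2, 2) → (3, 2) → (3, 1) → (4, 1) → (4, 0)

Answer: 4, 0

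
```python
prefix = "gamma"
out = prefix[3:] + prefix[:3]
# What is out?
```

Trace:
`prefix = "gamma"` → prefix = 'gamma'
`out = prefix[3:] + prefix[:3]` → out = 'magam'
So out = 'magam'

Answer: 'magam'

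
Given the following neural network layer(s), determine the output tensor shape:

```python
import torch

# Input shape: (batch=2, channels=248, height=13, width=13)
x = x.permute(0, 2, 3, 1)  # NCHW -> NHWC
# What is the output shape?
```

Input: (2, 248, 13, 13) -> Output: (2, 13, 13, 248)

Answer: (2, 13, 13, 248)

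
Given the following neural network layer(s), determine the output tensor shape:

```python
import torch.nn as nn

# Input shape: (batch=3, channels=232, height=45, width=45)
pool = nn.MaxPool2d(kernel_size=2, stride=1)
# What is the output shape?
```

Input: (3, 232, 45, 45) -> Output: (3, 232, 44, 44)

Answer: (3, 232, 44, 44)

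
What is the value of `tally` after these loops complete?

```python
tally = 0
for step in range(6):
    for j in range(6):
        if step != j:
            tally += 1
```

6² - 6 (exclude diagonal)
`tally` takes the values: 0 → 1 → 2 → 3 → 4 → 5 → 6 → 7 → 8 → 9 → 10 → 11 → 12 → 13 → 14 → 15 → 16 → 17 → 18 → 19 → 20 → 21 → 22 → 23 → 24 → 25 → 26 → 27 → 28 → 29 → 30

Answer: 30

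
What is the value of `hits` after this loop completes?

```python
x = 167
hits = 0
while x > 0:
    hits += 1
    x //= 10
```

Count digits by repeated division by 10
`hits` takes the values: 0 → 1 → 2 → 3

Answer: 3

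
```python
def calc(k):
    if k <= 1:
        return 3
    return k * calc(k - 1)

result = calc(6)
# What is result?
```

calc(6) = 6 * 5 * 4 * 3 * 2 * 3 = 2160

Answer: 2160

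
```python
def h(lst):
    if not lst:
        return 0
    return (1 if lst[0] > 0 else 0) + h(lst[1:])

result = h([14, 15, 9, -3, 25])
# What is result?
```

Count of positive elements in [14, 15, 9, -3, 25] = 4

Answer: 4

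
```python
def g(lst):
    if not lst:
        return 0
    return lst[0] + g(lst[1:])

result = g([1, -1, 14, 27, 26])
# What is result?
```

1 + (-1) + 14 + 27 + 26 + 0 = 67

Answer: 67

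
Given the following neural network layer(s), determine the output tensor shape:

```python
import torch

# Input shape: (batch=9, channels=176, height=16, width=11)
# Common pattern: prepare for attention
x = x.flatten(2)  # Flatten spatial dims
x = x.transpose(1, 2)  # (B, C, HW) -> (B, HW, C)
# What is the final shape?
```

Input: (9, 176, 16, 11) -> after flatten(2): (9, 176, 176) -> Output: (9, 176, 176)

Answer: (9, 176, 176)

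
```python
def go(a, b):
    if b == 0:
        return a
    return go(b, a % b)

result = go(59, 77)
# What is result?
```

go(59, 77) -> go(77, 59) -> go(59, 18) -> go(18, 5) -> go(5, 3) -> go(3, 2) -> go(2, 1) -> go(1, 0) -> 1

Answer: 1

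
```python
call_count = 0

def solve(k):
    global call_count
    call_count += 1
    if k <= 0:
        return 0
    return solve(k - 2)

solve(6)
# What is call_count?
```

Linear recursion stepping by 2: 4 calls from k=6 down to ≤0.

Answer: 4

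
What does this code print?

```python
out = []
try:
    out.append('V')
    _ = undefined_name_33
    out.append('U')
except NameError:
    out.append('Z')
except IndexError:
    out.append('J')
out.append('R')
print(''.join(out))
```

Execution trace: 'V' (try body) → 'Z' (except NameError) → 'R' (after the try/except). Output: VZR

Answer: VZR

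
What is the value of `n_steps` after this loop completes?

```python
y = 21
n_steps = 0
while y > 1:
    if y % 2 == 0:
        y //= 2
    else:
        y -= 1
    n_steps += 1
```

Steps to reduce 21 to 1
`n_steps` takes the values: 0 → 1 → 2 → 3 → 4 → 5 → 6

Answer: 6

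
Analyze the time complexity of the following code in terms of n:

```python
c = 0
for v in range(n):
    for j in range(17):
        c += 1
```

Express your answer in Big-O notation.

Each loop level contributes: n × 1. Multiplying the contributions gives O(n).

Answer: O(n)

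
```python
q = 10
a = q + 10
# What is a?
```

Trace:
`q = 10` → q = 10
`a = q + 10` → a = 20
So a = 20

Answer: 20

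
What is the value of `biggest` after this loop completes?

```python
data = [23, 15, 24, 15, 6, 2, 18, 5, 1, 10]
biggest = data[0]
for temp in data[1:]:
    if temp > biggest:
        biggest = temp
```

Maximum of [23, 15, 24, 15, 6, 2, 18, 5, 1, 10]
`biggest` takes the values: 23 → 24

Answer: 24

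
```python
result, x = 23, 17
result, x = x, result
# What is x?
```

Trace:
`result, x = 23, 17` → result = 23; x = 17
`result, x = x, result` → result = 17; x = 23
So x = 23

Answer: 23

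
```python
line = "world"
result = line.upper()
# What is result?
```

Trace:
`line = "world"` → line = 'world'
`result = line.upper()` → result = 'WORLD'
So result = 'WORLD'

Answer: 'WORLD'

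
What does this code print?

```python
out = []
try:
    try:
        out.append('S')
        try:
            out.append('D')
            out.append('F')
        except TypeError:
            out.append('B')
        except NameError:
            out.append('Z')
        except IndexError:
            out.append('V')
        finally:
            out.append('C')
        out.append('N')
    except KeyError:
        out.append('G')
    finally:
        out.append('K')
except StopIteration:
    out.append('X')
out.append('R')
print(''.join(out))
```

Execution trace: 'S' (try body) → 'D' (inner try body) → 'F' (inner try body, no exception) → 'C' (inner finally) → 'N' (try body, no exception) → 'K' (finally) → 'R' (after the try/except). Output: SDFCNKR

Answer: SDFCNKR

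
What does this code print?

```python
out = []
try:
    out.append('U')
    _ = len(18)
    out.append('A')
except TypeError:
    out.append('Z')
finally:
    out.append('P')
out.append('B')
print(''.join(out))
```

Execution trace: 'U' (try body) → 'Z' (except TypeError) → 'P' (finally) → 'B' (after the try/except). Output: UZPB

Answer: UZPB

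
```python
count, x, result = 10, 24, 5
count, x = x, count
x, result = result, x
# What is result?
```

Trace:
`count, x, result = 10, 24, 5` → count = 10; x = 24; result = 5
`count, x = x, count` → count = 24; x = 10
`x, result = result, x` → x = 5; result = 10
So result = 10

Answer: 10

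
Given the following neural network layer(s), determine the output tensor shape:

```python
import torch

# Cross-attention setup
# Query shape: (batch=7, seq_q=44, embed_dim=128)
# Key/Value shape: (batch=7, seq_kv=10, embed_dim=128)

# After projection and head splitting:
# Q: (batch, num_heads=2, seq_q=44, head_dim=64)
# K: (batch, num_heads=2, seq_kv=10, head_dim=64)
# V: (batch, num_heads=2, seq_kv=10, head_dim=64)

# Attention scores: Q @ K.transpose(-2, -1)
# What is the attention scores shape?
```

Input: (7, 44, 128) -> Output: (7, 2, 44, 10)

Answer: (7, 2, 44, 10)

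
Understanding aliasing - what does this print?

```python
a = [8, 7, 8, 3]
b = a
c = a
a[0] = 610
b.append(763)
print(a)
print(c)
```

Key concept: multiple aliases.
Step by step:
`a = [8, 7, 8, 3]` → a = [8, 7, 8, 3]
`b = a` → b = [8, 7, 8, 3] (same object as a)
`c = a` → c = [8, 7, 8, 3] (same object as a, b)
`a[0] = 610` → a = [610, 7, 8, 3] (same object as b, c); b = [610, 7, 8, 3] (same object as a, c); c = [610, 7, 8, 3] (same object as a, b)
`b.append(763)` → a = [610, 7, 8, 3, 763] (same object as b, c); b = [610, 7, 8, 3, 763] (same object as a, c); c = [610, 7, 8, 3, 763] (same object as a, b)
`print(a)` → prints [610, 7, 8, 3, 763]
`print(c)` → prints [610, 7, 8, 3, 763]

Answer:
[610, 7, 8, 3, 763]
[610, 7, 8, 3, 763]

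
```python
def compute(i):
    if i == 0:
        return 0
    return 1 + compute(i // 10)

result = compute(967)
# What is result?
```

Count of digits of 967: 3

Answer: 3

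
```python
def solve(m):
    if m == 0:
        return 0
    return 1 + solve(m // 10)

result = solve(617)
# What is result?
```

Count of digits of 617: 3

Answer: 3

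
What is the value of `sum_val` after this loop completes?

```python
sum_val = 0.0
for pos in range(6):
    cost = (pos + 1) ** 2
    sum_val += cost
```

Sum of squared losses 1² + 2² + ... + 6²
`sum_val` takes the values: 0.0 → 1.0 → 5.0 → 14.0 → 30.0 → 55.0 → 91.0

Answer: 91.0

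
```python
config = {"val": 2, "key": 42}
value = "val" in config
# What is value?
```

Trace:
`config = {"val": 2, "key": 42}` → config = {'val': 2, 'key': 42}
`value = "val" in config` → value = True
So value = True

Answer: True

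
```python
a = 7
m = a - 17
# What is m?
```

Trace:
`a = 7` → a = 7
`m = a - 17` → m = -10
So m = -10

Answer: -10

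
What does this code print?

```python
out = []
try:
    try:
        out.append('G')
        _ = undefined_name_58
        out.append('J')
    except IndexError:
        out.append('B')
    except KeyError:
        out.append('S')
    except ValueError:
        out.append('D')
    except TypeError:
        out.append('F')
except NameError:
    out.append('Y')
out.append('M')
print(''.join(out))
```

Execution trace: 'G' (try body) → 'Y' (outer except NameError) → 'M' (after the try/except). Output: GYM

Answer: GYM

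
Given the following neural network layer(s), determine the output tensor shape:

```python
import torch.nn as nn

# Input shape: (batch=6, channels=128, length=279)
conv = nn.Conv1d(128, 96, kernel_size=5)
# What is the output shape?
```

Input: (6, 128, 279) -> Output: (6, 96, 275)

Answer: (6, 96, 275)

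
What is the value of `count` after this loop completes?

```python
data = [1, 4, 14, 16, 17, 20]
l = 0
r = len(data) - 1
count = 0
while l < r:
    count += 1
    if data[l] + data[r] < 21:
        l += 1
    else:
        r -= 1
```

Steps to find pair summing to 21
`count` takes the values: 0 → 1 → 2 → 3 → 4 → 5

Answer: 5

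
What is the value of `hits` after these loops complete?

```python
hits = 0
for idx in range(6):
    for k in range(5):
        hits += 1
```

6 * 5 = 30
`hits` takes the values: 0 → 1 → 2 → 3 → 4 → 5 → 6 → 7 → 8 → 9 → 10 → 11 → 12 → 13 → 14 → 15 → 16 → 17 → 18 → 19 → 20 → 21 → 22 → 23 → 24 → 25 → 26 → 27 → 28 → 29 → 30

Answer: 30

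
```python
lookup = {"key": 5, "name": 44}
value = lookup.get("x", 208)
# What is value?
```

Trace:
`lookup = {"key": 5, "name": 44}` → lookup = {'key': 5, 'name': 44}
`value = lookup.get("x", 208)` → value = 208
So value = 208

Answer: 208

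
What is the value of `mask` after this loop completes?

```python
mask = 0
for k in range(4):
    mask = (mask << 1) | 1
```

Build 4 consecutive 1-bits: 0b1111
`mask` takes the values: 0 → 1 → 3 → 7 → 15

Answer: 15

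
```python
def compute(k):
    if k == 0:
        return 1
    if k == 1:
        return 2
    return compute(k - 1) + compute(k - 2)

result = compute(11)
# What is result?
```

Build up from base cases: compute(0)=1, compute(1)=2, compute(2)=3, compute(3)=5, compute(4)=8, compute(5)=13, compute(6)=21, ..., compute(11)=233

Answer: 233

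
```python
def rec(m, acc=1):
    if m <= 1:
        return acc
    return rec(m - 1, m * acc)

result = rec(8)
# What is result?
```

Accumulator trace (n, acc): (8, 1) -> (7, 8) -> (6, 56) -> (5, 336) -> (4, 1680) -> (3, 6720) -> (2, 20160) -> (1, 40320) -> return 40320

Answer: 40320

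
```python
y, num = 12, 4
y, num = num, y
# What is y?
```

Trace:
`y, num = 12, 4` → y = 12; num = 4
`y, num = num, y` → y = 4; num = 12
So y = 4

Answer: 4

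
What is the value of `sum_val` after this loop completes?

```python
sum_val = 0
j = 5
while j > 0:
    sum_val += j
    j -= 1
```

Sum 5 down to 1
`sum_val` takes the values: 0 → 5 → 9 → 12 → 14 → 15

Answer: 15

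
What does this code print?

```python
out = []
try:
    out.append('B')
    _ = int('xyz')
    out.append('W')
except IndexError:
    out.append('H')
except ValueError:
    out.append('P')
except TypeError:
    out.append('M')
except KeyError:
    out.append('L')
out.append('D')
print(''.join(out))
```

Execution trace: 'B' (try body) → 'P' (except ValueError) → 'D' (after the try/except). Output: BPD

Answer: BPD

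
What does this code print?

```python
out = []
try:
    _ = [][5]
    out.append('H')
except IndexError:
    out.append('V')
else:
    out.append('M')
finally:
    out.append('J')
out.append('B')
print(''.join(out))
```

Execution trace: 'V' (except IndexError) → 'J' (finally) → 'B' (after the try/except). Output: VJB

Answer: VJB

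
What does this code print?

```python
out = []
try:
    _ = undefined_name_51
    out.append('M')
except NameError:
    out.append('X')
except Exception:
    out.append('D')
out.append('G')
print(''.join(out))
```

Execution trace: 'X' (except NameError) → 'G' (after the try/except). Output: XG

Answer: XG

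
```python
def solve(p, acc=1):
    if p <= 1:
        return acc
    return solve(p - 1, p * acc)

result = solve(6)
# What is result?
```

Accumulator trace (n, acc): (6, 1) -> (5, 6) -> (4, 30) -> (3, 120) -> (2, 360) -> (1, 720) -> return 720

Answer: 720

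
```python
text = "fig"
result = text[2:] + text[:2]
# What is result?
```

Trace:
`text = "fig"` → text = 'fig'
`result = text[2:] + text[:2]` → result = 'gfi'
So result = 'gfi'

Answer: 'gfi'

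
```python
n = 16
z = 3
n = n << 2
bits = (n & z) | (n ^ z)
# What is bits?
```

Trace:
`n = 16` → n = 16
`z = 3` → z = 3
`n = n << 2` → n = 64
`bits = (n & z) | (n ^ z)` → bits = 67
So bits = 67

Answer: 67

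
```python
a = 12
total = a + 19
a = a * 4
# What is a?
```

Trace:
`a = 12` → a = 12
`total = a + 19` → total = 31
`a = a * 4` → a = 48
So a = 48

Answer: 48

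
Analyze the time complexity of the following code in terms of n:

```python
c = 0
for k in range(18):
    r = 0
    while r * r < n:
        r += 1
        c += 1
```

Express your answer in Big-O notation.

Each loop level contributes: 1 × √n. Multiplying the contributions gives O(√n).

Answer: O(√n)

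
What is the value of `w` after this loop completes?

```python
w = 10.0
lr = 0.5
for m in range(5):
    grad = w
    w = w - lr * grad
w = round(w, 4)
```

Gradient descent: w = 10.0 * (1 - 0.5)^5
`w` takes the values: 10.0 → 5.0 → 2.5 → 1.25 → 0.625 → 0.3125

Answer: 0.3125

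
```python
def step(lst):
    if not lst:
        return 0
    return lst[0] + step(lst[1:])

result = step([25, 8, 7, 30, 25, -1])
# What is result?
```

25 + 8 + 7 + 30 + 25 + (-1) + 0 = 94

Answer: 94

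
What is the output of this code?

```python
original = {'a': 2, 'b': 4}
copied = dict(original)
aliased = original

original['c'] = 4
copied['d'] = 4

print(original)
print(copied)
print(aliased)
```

Key concept: dict() creates copy, assignment creates alias.
Step by step:
`original = {'a': 2, 'b': 4}` → original = {'a': 2, 'b': 4}
`copied = dict(original)` → copied = {'a': 2, 'b': 4}
`aliased = original` → aliased = {'a': 2, 'b': 4} (same object as original)
`original['c'] = 4` → original = {'a': 2, 'b': 4, 'c': 4} (same object as aliased); aliased = {'a': 2, 'b': 4, 'c': 4} (same object as original)
`copied['d'] = 4` → copied = {'a': 2, 'b': 4, 'd': 4}
`print(original)` → prints {'a': 2, 'b': 4, 'c': 4}
`print(copied)` → prints {'a': 2, 'b': 4, 'd': 4}
`print(aliased)` → prints {'a': 2, 'b': 4, 'c': 4}

Answer:
{'a': 2, 'b': 4, 'c': 4}
{'a': 2, 'b': 4, 'd': 4}
{'a': 2, 'b': 4, 'c': 4}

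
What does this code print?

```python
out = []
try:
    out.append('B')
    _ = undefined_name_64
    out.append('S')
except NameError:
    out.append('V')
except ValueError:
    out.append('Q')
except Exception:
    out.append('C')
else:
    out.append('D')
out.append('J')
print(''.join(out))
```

Execution trace: 'B' (try body) → 'V' (except NameError) → 'J' (after the try/except). Output: BVJ

Answer: BVJ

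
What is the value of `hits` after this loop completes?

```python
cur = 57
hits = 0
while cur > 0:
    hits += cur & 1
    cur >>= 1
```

Count set bits in 57 (binary: 0b111001)
`hits` takes the values: 0 → 1 → 2 → 3 → 4

Answer: 4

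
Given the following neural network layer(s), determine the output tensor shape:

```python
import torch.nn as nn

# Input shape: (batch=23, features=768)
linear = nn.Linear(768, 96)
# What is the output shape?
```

Input: (23, 768) -> Output: (23, 96)

Answer: (23, 96)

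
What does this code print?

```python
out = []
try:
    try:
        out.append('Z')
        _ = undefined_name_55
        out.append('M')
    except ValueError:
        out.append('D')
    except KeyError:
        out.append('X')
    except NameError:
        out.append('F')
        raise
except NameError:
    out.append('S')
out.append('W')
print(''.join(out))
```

Execution trace: 'Z' (inner try body) → 'F' (inner except NameError) → 'S' (outer except NameError) → 'W' (after the try/except). Output: ZFSW

Answer: ZFSW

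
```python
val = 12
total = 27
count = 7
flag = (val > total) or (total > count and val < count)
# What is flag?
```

Trace:
`val = 12` → val = 12
`total = 27` → total = 27
`count = 7` → count = 7
`flag = (val > total) or (total > count and val < count)` → flag = False
So flag = False

Answer: False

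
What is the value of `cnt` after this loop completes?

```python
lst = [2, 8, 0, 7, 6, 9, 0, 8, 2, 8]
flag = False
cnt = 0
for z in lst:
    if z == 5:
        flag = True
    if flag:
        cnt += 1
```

Count elements after first 5 in [2, 8, 0, 7, 6, 9, 0, 8, 2, 8]
`cnt` takes the values: 0

Answer: 0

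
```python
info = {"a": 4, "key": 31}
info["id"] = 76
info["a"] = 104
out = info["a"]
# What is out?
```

Trace:
`info = {"a": 4, "key": 31}` → info = {'a': 4, 'key': 31}
`info["id"] = 76` → info = {'a': 4, 'key': 31, 'id': 76}
`info["a"] = 104` → info = {'a': 104, 'key': 31, 'id': 76}
`out = info["a"]` → out = 104
So out = 104

Answer: 104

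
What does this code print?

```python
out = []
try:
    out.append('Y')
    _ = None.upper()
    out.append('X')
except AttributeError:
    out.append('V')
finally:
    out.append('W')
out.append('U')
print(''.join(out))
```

Execution trace: 'Y' (try body) → 'V' (except AttributeError) → 'W' (finally) → 'U' (after the try/except). Output: YVWU

Answer: YVWU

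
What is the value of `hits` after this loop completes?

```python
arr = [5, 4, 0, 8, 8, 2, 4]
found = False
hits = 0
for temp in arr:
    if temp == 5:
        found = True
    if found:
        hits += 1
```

Count elements after first 5 in [5, 4, 0, 8, 8, 2, 4]
`hits` takes the values: 0 → 1 → 2 → 3 → 4 → 5 → 6 → 7

Answer: 7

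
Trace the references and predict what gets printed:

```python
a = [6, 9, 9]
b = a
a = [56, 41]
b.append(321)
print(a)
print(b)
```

Key concept: rebinding vs mutation: a is rebound to a new list, b still points at the original.
Step by step:
`a = [6, 9, 9]` → a = [6, 9, 9]
`b = a` → b = [6, 9, 9] (same object as a)
`a = [56, 41]` → a = [56, 41]
`b.append(321)` → b = [6, 9, 9, 321]
`print(a)` → prints [56, 41]
`print(b)` → prints [6, 9, 9, 321]

Answer:
[56, 41]
[6, 9, 9, 321]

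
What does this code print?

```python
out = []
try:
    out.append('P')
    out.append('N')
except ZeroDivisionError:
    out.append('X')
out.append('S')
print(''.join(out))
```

Execution trace: 'P' (try body) → 'N' (try body, no exception) → 'S' (after the try/except). Output: PNS

Answer: PNS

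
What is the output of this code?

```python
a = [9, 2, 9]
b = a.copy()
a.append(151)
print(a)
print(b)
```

Key concept: list.copy() creates independent copy.
Step by step:
`a = [9, 2, 9]` → a = [9, 2, 9]
`b = a.copy()` → b = [9, 2, 9]
`a.append(151)` → a = [9, 2, 9, 151]
`print(a)` → prints [9, 2, 9, 151]
`print(b)` → prints [9, 2, 9]

Answer:
[9, 2, 9, 151]
[9, 2, 9]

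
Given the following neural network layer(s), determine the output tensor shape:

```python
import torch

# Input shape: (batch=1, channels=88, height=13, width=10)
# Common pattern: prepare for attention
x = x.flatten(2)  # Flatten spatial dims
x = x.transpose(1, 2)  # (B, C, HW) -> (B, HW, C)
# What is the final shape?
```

Input: (1, 88, 13, 10) -> after flatten(2): (1, 88, 130) -> Output: (1, 130, 88)

Answer: (1, 130, 88)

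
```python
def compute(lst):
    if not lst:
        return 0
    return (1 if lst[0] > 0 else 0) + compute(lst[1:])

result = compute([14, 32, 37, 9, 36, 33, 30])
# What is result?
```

Count of positive elements in [14, 32, 37, 9, 36, 33, 30] = 7

Answer: 7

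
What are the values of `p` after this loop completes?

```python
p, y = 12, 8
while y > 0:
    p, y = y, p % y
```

GCD of 12 and 8
`p` takes the values: 12 → 8 → 4

Answer: 4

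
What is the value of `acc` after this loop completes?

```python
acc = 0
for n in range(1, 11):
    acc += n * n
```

Sum of squares 1² to 10² = 385
`acc` takes the values: 0 → 1 → 5 → 14 → 30 → 55 → 91 → 140 → 204 → 285 → 385

Answer: 385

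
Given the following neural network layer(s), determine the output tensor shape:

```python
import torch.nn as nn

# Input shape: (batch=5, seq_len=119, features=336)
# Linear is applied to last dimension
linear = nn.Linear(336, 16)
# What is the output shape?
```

Input: (5, 119, 336) -> Output: (5, 119, 16)

Answer: (5, 119, 16)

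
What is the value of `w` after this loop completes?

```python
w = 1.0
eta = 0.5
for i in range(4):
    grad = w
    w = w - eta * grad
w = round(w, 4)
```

Gradient descent: w = 1.0 * (1 - 0.5)^4
`w` takes the values: 1.0 → 0.5 → 0.25 → 0.125 → 0.0625

Answer: 0.0625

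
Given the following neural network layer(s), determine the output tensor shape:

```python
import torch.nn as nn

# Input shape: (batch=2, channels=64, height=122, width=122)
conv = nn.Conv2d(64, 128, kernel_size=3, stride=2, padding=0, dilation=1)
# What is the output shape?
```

Input: (2, 64, 122, 122) -> Output: (2, 128, 60, 60)

Answer: (2, 128, 60, 60)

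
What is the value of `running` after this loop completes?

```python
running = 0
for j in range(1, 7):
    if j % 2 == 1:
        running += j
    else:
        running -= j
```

Add odd, subtract even
`running` takes the values: 0 → 1 → -1 → 2 → -2 → 3 → -3

Answer: -3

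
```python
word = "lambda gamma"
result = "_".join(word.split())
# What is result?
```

Trace:
`word = "lambda gamma"` → word = 'lambda gamma'
`result = "_".join(word.split())` → result = 'lambda_gamma'
So result = 'lambda_gamma'

Answer: 'lambda_gamma'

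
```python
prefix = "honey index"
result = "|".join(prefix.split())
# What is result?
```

Trace:
`prefix = "honey index"` → prefix = 'honey index'
`result = "|".join(prefix.split())` → result = 'honey|index'
So result = 'honey|index'

Answer: 'honey|index'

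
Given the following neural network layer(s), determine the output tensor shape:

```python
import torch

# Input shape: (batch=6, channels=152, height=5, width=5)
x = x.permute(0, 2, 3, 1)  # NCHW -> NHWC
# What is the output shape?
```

Input: (6, 152, 5, 5) -> Output: (6, 5, 5, 152)

Answer: (6, 5, 5, 152)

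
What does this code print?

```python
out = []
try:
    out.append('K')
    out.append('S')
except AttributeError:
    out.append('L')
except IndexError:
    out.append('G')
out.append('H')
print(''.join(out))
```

Execution trace: 'K' (try body) → 'S' (try body, no exception) → 'H' (after the try/except). Output: KSH

Answer: KSH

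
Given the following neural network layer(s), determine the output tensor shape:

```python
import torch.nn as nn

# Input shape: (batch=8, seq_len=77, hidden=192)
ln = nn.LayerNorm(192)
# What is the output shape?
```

Input: (8, 77, 192) -> Output: (8, 77, 192)

Answer: (8, 77, 192)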